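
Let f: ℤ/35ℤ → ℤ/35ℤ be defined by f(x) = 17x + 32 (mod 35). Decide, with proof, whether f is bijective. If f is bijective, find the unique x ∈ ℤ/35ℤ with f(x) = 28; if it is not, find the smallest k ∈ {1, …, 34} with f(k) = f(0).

Recall: f is injective when f(a) = f(b) forces a = b.
If f(a) = f(b), then 17a ≡ 17b (mod 35). Because gcd(17, 35) = 1, we may cancel 17 to get a ≡ b (mod 35).
We now compute 17⁻¹ mod 35 explicitly. Euclid's algorithm: 35 = 2·17 + 1; back-substituting gives 1 = 33·17 − 16·35, so 17⁻¹ ≡ 33 (mod 35).
Then y ↦ 33(y − 32) is a two-sided inverse to f, so every y ∈ ℤ/35ℤ has a preimage.
Hence f is bijective.
Since f is bijective, we compute f⁻¹(28): solve 17x + 32 ≡ 28 (mod 35), i.e. 17x ≡ 31 (mod 35).
Multiplying by 17⁻¹ = 33 gives x ≡ 33·31 = 1023 = 29·35 + 8 ≡ 8 (mod 35).
Check: f(8) = 17·8 + 32 = 168 = 4·35 + 28 ≡ 28 (mod 35).

8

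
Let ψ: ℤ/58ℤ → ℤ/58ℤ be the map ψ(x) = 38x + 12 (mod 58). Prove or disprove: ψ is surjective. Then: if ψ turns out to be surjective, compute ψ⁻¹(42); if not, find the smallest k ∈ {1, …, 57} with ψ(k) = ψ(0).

By definition, surjectivity means every element of the codomain has a preimage under ψ.
Since gcd(38, 58) = 2, we have 38x ≡ 0 (mod 2) for all x, so ψ(x) ≡ 0 (mod 2).
But 1 ≢ 0 (mod 2), so 1 ∈ ℤ/58ℤ has no preimage. Hence ψ is not surjective.
Since ψ is not surjective, we find the least positive k with ψ(k) = ψ(0): this means 38k ≡ 0 (mod 58), i.e. 58 ∣ 38k. Since gcd(38, 58) = 2, dividing through by 2 this holds exactly when 29 ∣ 19k, and as gcd(19, 29) = 1, exactly when 29 ∣ k.
The smallest positive such k is 29.

29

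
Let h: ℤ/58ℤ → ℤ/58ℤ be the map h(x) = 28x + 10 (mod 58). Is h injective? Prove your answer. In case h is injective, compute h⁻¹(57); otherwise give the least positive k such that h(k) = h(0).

29

We have gcd(28, 58) = 2 > 1. Taking a = 0 and b = 29: h(0) = 10 and h(29) = 28·29 + 10 = 822 ≡ 10 (mod 58).
So h(0) = h(29) while 0 ≠ 29, thus h is not injective.
Since h is not injective, we find the least positive k with h(k) = h(0): this means 28k ≡ 0 (mod 58), i.e. 58 ∣ 28k. Since gcd(28, 58) = 2, dividing through by 2 this holds exactly when 29 ∣ 14k, and as gcd(14, 29) = 1, exactly when 29 ∣ k.
The smallest positive such k is 29.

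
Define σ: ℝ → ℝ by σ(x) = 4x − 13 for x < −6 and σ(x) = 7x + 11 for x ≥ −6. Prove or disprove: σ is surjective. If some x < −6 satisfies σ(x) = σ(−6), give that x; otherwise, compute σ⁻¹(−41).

-7

Both pieces are strictly increasing (slopes 4 and 7), so each is injective on its own interval.
The left piece maps (−∞, −6) onto (−∞, −37); the right piece maps [−6, ∞) onto [−31, ∞).
The union (−∞, −37) ∪ [−31, ∞) omits the interval between −37 and −31; in particular −37 has no preimage. So σ is not surjective.
Because the two images are disjoint, no x < −6 has σ(x) = σ(−6), so we compute σ⁻¹(−41): −41 lies in (−∞, −37), so solve 4x − 13 = −41: x = (−41 + 13)/4 = −7.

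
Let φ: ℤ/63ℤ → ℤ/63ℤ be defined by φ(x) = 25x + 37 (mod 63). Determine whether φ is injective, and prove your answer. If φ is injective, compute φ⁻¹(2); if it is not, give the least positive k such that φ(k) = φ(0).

49

If φ(a) = φ(b), then 25a ≡ 25b (mod 63). Because gcd(25, 63) = 1, we may cancel 25 to get a ≡ b (mod 63).
Hence φ is injective.
We now compute 25⁻¹ mod 63 explicitly. Euclid's algorithm: 63 = 2·25 + 13, 25 = 1·13 + 12, 13 = 1·12 + 1; back-substituting gives 1 = 58·25 − 23·63, so 25⁻¹ ≡ 58 (mod 63).
Since φ is injective, we compute φ⁻¹(2): solve 25x + 37 ≡ 2 (mod 63), i.e. 25x ≡ 28 (mod 63).
Multiplying by 25⁻¹ = 58 gives x ≡ 58·28 = 1624 = 25·63 + 49 ≡ 49 (mod 63).
Check: φ(49) = 25·49 + 37 = 1262 = 20·63 + 2 ≡ 2 (mod 63).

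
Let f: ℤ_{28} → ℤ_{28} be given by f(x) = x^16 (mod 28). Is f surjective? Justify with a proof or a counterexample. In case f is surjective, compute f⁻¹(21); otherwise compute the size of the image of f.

f(6): Repeated squaring mod 28: 6^1 ≡ 6, 6^2 ≡ 6² = 36 ≡ 8, 6^4 ≡ 8² = 64 ≡ 8, 6^8 ≡ 8² = 64 ≡ 8, 6^16 ≡ 8² = 64 ≡ 8. So 6^16 ≡ 8 (mod 28).
f(8): Repeated squaring mod 28: 8^1 ≡ 8, 8^2 ≡ 8² = 64 ≡ 8, 8^4 ≡ 8² = 64 ≡ 8, 8^8 ≡ 8² = 64 ≡ 8, 8^16 ≡ 8² = 64 ≡ 8. So 8^16 ≡ 8 (mod 28).
So f(6) = f(8) = 8 while 6 ≠ 8, therefore f is not injective.
A non-injective map from the 28-element set ℤ_{28} to itself takes at most 27 distinct values, so it cannot be surjective. So f is not surjective.
Since f is not surjective, we determine |image(f)|. Computing x^16 mod 28 for each x (by repeated squaring, reducing mod 28 at every step), the values f(0), f(1), …, f(27) are: 0, 1, 16, 25, 4, 9, 8, 21, 8, 9, 4, 25, 16, 1, 0, 1, 16, 25, 4, 9, 8, 21, 8, 9, 4, 25, 16, 1.
The distinct values are {0, 1, 4, 8, 9, 16, 21, 25}; there are 8 of them.

8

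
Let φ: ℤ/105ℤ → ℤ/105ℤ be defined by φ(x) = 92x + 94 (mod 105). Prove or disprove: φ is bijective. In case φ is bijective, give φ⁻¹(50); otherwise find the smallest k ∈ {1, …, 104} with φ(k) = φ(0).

If φ(x_1) = φ(x_2), then 92x_1 ≡ 92x_2 (mod 105). Because gcd(92, 105) = 1, we may cancel 92 to get x_1 ≡ x_2 (mod 105).
We now compute 92⁻¹ mod 105 explicitly. Euclid's algorithm: 105 = 1·92 + 13, 92 = 7·13 + 1; back-substituting gives 1 = 8·92 − 7·105, so 92⁻¹ ≡ 8 (mod 105).
For any y ∈ ℤ/105ℤ, x = 8(y − 94) mod 105 satisfies φ(x) = 92·8(y − 94) + 94 ≡ y (since 92·8 ≡ 1 mod 105). So every y has a preimage.
Thus φ is bijective.
Since φ is bijective, we compute φ⁻¹(50): solve 92x + 94 ≡ 50 (mod 105), i.e. 92x ≡ 61 (mod 105).
Multiplying by 92⁻¹ = 8 gives x ≡ 8·61 = 488 = 4·105 + 68 ≡ 68 (mod 105).
Check: φ(68) = 92·68 + 94 = 6350 = 60·105 + 50 ≡ 50 (mod 105).

68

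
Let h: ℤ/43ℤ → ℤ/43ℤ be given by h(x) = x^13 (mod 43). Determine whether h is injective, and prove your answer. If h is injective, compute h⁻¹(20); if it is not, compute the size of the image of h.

Since 43 is prime, the nonzero elements of ℤ/43ℤ form a cyclic group of order 42.
As gcd(13, 42) = 1, raising to the 13th power is a bijection on this group: if u^13 ≡ v^13 then (uv^{−1})^13 = 1, and the only element of order dividing gcd(13, 42) = 1 is 1, so u = v.
With h(0) = 0 this makes h injective on all of ℤ/43ℤ, hence bijective (finite equal-size domain and codomain). In particular h is injective.
Since h is injective, we find the preimage of 20. The inverse of x ↦ x^13 on (ℤ/43ℤ)^× is x ↦ x^13, because 13·13 = 169 = 4·42 + 1 ≡ 1 (mod 42) and x^{42} = 1 for x ≠ 0 (Fermat). So h⁻¹(20) = 20^13 mod 43.
Repeated squaring mod 43: 20^1 ≡ 20, 20^2 ≡ 20² = 400 ≡ 13, 20^4 ≡ 13² = 169 ≡ 40, 20^8 ≡ 40² = 1600 ≡ 9. Since 13 = 8 + 4 + 1, 20^13 ≡ 9·40·20: 9·40 = 360 ≡ 16, then 16·20 = 320 ≡ 19. So 20^13 ≡ 19 (mod 43).
Hence h⁻¹(20) = 19.

19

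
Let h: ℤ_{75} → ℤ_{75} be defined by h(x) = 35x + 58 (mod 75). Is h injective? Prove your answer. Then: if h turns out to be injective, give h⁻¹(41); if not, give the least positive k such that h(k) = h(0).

We have gcd(35, 75) = 5 > 1. Taking x_1 = 0 and x_2 = 15: h(0) = 58 and h(15) = 35·15 + 58 = 583 ≡ 58 (mod 75).
So h(0) = h(15) while 0 ≠ 15, therefore h is not injective.
Since h is not injective, we find the least positive k with h(k) = h(0): this means 35k ≡ 0 (mod 75), i.e. 75 ∣ 35k. Since gcd(35, 75) = 5, dividing through by 5 this holds exactly when 15 ∣ 7k, and as gcd(7, 15) = 1, exactly when 15 ∣ k.
The smallest positive such k is 15.

15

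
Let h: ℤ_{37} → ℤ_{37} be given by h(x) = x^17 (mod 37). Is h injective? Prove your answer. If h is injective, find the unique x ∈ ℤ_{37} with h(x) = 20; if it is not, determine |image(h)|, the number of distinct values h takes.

Since 37 is prime, the nonzero elements of ℤ_{37} form a cyclic group of order 36.
As gcd(17, 36) = 1, raising to the 17th power is a bijection on this group: if s^17 ≡ t^17 then (st^{−1})^17 = 1, and the only element of order dividing gcd(17, 36) = 1 is 1, so s = t.
With h(0) = 0 this makes h injective on all of ℤ_{37}, hence bijective (finite equal-size domain and codomain). In particular h is injective.
Since h is injective, we find the preimage of 20. The inverse of x ↦ x^17 on (ℤ_{37})^× is x ↦ x^17, because 17·17 = 289 = 8·36 + 1 ≡ 1 (mod 36) and x^{36} = 1 for x ≠ 0 (Fermat). So h⁻¹(20) = 20^17 mod 37.
Repeated squaring mod 37: 20^1 ≡ 20, 20^2 ≡ 20² = 400 ≡ 30, 20^4 ≡ 30² = 900 ≡ 12, 20^8 ≡ 12² = 144 ≡ 33, 20^16 ≡ 33² = 1089 ≡ 16. Since 17 = 16 + 1, 20^17 ≡ 16·20: 16·20 = 320 ≡ 24. So 20^17 ≡ 24 (mod 37).
Hence h⁻¹(20) = 24.

24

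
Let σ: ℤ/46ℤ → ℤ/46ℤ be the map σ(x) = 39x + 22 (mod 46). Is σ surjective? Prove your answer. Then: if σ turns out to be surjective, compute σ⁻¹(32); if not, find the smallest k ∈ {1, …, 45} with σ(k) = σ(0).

38

Since gcd(39, 46) = 1, 39 is invertible modulo 46. Euclid's algorithm: 46 = 1·39 + 7, 39 = 5·7 + 4, 7 = 1·4 + 3, 4 = 1·3 + 1; back-substituting gives 1 = 13·39 − 11·46, so 39⁻¹ ≡ 13 (mod 46).
For any y ∈ ℤ/46ℤ, x = 13(y − 22) mod 46 satisfies σ(x) = 39·13(y − 22) + 22 ≡ y (since 39·13 ≡ 1 mod 46). So every y has a preimage.
Therefore σ is surjective.
Since σ is surjective, we compute σ⁻¹(32): solve 39x + 22 ≡ 32 (mod 46), i.e. 39x ≡ 10 (mod 46).
Multiplying by 39⁻¹ = 13 gives x ≡ 13·10 = 130 = 2·46 + 38 ≡ 38 (mod 46).
Check: σ(38) = 39·38 + 22 = 1504 = 32·46 + 32 ≡ 32 (mod 46).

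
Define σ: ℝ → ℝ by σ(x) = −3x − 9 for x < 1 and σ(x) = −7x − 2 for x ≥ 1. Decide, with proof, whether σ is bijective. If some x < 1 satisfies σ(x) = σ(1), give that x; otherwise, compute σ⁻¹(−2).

0

Both pieces are strictly decreasing (slopes −3 and −7), so each is injective on its own interval.
The left piece maps (−∞, 1) onto (−12, ∞); the right piece maps [1, ∞) onto (−∞, −9].
These images overlap. In particular σ(1) = −9 (right piece), and solving −3x − 9 = −9 on the left piece gives x = 0 < 1.
So σ(0) = σ(1) with 0 ≠ 1, and σ is not injective, hence not bijective. This x = 0 is the requested value below 1.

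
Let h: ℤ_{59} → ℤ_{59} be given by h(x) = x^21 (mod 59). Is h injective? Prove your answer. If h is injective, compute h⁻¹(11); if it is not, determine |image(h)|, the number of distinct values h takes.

23

Since 59 is prime, the nonzero elements of ℤ_{59} form a cyclic group of order 58.
As gcd(21, 58) = 1, raising to the 21st power is a bijection on this group: if a^21 ≡ b^21 then (ab^{−1})^21 = 1, and the only element of order dividing gcd(21, 58) = 1 is 1, so a = b.
With h(0) = 0 this makes h injective on all of ℤ_{59}, hence bijective (finite equal-size domain and codomain). In particular h is injective.
Since h is injective, we find the preimage of 11. The inverse of x ↦ x^21 on (ℤ_{59})^× is x ↦ x^47, because 21·47 = 987 = 17·58 + 1 ≡ 1 (mod 58) and x^{58} = 1 for x ≠ 0 (Fermat). So h⁻¹(11) = 11^47 mod 59.
Repeated squaring mod 59: 11^1 ≡ 11, 11^2 ≡ 11² = 121 ≡ 3, 11^4 ≡ 3² = 9, 11^8 ≡ 9² = 81 ≡ 22, 11^16 ≡ 22² = 484 ≡ 12, 11^32 ≡ 12² = 144 ≡ 26. Since 47 = 32 + 8 + 4 + 2 + 1, 11^47 ≡ 26·22·9·3·11: 26·22 = 572 ≡ 41, then 41·9 = 369 ≡ 15, then 15·3 = 45, then 45·11 = 495 ≡ 23. So 11^47 ≡ 23 (mod 59).
Hence h⁻¹(11) = 23.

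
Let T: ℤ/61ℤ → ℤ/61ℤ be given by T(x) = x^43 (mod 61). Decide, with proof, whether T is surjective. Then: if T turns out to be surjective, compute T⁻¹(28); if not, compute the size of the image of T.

23

Since 61 is prime, the nonzero elements of ℤ/61ℤ form a cyclic group of order 60.
As gcd(43, 60) = 1, raising to the 43rd power is a bijection on this group: if u^43 ≡ v^43 then (uv^{−1})^43 = 1, and the only element of order dividing gcd(43, 60) = 1 is 1, so u = v.
With T(0) = 0 this makes T injective on all of ℤ/61ℤ, hence bijective (finite equal-size domain and codomain). In particular T is surjective.
Since T is surjective, we find the preimage of 28. The inverse of x ↦ x^43 on (ℤ/61ℤ)^× is x ↦ x^7, because 43·7 = 301 = 5·60 + 1 ≡ 1 (mod 60) and x^{60} = 1 for x ≠ 0 (Fermat). So T⁻¹(28) = 28^7 mod 61.
Repeated squaring mod 61: 28^1 ≡ 28, 28^2 ≡ 28² = 784 ≡ 52, 28^4 ≡ 52² = 2704 ≡ 20. Since 7 = 4 + 2 + 1, 28^7 ≡ 20·52·28: 20·52 = 1040 ≡ 3, then 3·28 = 84 ≡ 23. So 28^7 ≡ 23 (mod 61).
Hence T⁻¹(28) = 23.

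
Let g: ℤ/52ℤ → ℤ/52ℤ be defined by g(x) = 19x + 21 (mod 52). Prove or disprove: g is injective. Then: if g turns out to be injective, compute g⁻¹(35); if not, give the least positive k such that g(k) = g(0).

Suppose g(x_1) = g(x_2) in ℤ/52ℤ. Then 19x_1 + 21 ≡ 19x_2 + 21 (mod 52), so 19(x_1 − x_2) ≡ 0 (mod 52).
Since gcd(19, 52) = 1, 19 is invertible modulo 52, thus x_1 − x_2 ≡ 0 (mod 52), i.e. x_1 = x_2.
Hence g is injective.
We now compute 19⁻¹ mod 52 explicitly. Euclid's algorithm: 52 = 2·19 + 14, 19 = 1·14 + 5, 14 = 2·5 + 4, 5 = 1·4 + 1; back-substituting gives 1 = 11·19 − 4·52, so 19⁻¹ ≡ 11 (mod 52).
Since g is injective, we compute g⁻¹(35): solve 19x + 21 ≡ 35 (mod 52), i.e. 19x ≡ 14 (mod 52).
Multiplying by 19⁻¹ = 11 gives x ≡ 11·14 = 154 = 2·52 + 50 ≡ 50 (mod 52).
Check: g(50) = 19·50 + 21 = 971 = 18·52 + 35 ≡ 35 (mod 52).

50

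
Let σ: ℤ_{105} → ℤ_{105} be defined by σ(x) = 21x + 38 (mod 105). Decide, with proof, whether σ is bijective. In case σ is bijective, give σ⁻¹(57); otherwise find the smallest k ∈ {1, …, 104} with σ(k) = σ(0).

5

Recall that injectivity means: for all u, v in the domain, σ(u) = σ(v) implies u = v.
We have gcd(21, 105) = 21 > 1. Taking u = 0 and v = 5: σ(0) = 38 and σ(5) = 21·5 + 38 = 143 ≡ 38 (mod 105).
So σ(0) = σ(5) while 0 ≠ 5, therefore σ is not injective, hence not bijective.
Since σ is not bijective, we find the least positive k with σ(k) = σ(0): this means 21k ≡ 0 (mod 105), i.e. 105 ∣ 21k. Since gcd(21, 105) = 21, dividing through by 21 this holds exactly when 5 ∣ k.
The smallest positive such k is 5.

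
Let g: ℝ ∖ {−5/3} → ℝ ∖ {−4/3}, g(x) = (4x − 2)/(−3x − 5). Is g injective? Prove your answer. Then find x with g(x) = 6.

Suppose g(a) = g(b). Cross-multiplying: (4a − 2)(−3b − 5) = (4b − 2)(−3a − 5).
Expanding both sides and cancelling the symmetric terms leaves −26·(a − b) = 0. Since −26 ≠ 0, a = b. Hence g is injective.
Solving g(x) = 6: cross-multiplying gives 4x − 2 = 6(−3x − 5), which rearranges to 22x = −28, so x = −14/11.

-14/11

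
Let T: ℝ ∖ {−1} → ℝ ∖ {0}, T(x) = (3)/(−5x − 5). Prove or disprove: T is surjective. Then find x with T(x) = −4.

For any y ≠ 0, solving y(−5x − 5) = 3 for x gives a well-defined x ≠ −1. So T is surjective.
Solving T(x) = −4: cross-multiplying gives 3 = −4(−5x − 5), which rearranges to −20x = 17, so x = −17/20.

-17/20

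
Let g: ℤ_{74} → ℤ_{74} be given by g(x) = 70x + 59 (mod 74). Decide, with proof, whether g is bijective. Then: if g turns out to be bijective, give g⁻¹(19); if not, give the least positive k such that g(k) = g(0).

We have gcd(70, 74) = 2 > 1. Taking a = 0 and b = 37: g(0) = 59 and g(37) = 70·37 + 59 = 2649 ≡ 59 (mod 74).
So g(0) = g(37) while 0 ≠ 37, thus g is not injective, hence not bijective.
Since g is not bijective, we find the least positive k with g(k) = g(0): this means 70k ≡ 0 (mod 74), i.e. 74 ∣ 70k. Since gcd(70, 74) = 2, dividing through by 2 this holds exactly when 37 ∣ 35k, and as gcd(35, 37) = 1, exactly when 37 ∣ k.
The smallest positive such k is 37.

37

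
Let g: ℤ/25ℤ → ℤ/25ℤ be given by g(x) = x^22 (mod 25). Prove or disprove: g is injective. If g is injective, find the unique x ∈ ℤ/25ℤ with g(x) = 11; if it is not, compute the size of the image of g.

g(0) = 0^22 = 0.
g(5): Repeated squaring mod 25: 5^1 ≡ 5, 5^2 ≡ 5² = 25 ≡ 0, 5^4 ≡ 0² = 0, 5^8 ≡ 0² = 0, 5^16 ≡ 0² = 0. Since 22 = 16 + 4 + 2, 5^22 ≡ 0·0·0: 0·0 = 0, then 0·0 = 0. So 5^22 ≡ 0 (mod 25).
So g(0) = g(5) = 0 while 0 ≠ 5, thus g is not injective.
Since g is not injective, we determine |image(g)|. Computing x^22 mod 25 for each x (by repeated squaring, reducing mod 25 at every step), the values g(0), g(1), …, g(24) are: 0, 1, 4, 9, 16, 0, 11, 24, 14, 6, 0, 21, 19, 19, 21, 0, 6, 14, 24, 11, 0, 16, 9, 4, 1.
The distinct values are {0, 1, 4, 6, 9, 11, 14, 16, 19, 21, 24}; there are 11 of them.

11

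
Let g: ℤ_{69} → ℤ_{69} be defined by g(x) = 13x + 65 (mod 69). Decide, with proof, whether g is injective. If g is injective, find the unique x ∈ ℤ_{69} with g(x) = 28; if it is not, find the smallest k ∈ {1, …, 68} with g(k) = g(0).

29

If g(u) = g(v), then 13u ≡ 13v (mod 69). Because gcd(13, 69) = 1, we may cancel 13 to get u ≡ v (mod 69).
Therefore g is injective.
We now compute 13⁻¹ mod 69 explicitly. Euclid's algorithm: 69 = 5·13 + 4, 13 = 3·4 + 1; back-substituting gives 1 = 16·13 − 3·69, so 13⁻¹ ≡ 16 (mod 69).
Since g is injective, we compute g⁻¹(28): solve 13x + 65 ≡ 28 (mod 69), i.e. 13x ≡ 32 (mod 69).
Multiplying by 13⁻¹ = 16 gives x ≡ 16·32 = 512 = 7·69 + 29 ≡ 29 (mod 69).
Check: g(29) = 13·29 + 65 = 442 = 6·69 + 28 ≡ 28 (mod 69).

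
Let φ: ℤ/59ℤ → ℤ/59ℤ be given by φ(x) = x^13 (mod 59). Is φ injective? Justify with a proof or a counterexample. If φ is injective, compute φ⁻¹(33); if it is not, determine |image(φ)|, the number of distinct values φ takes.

39

Since 59 is prime, the nonzero elements of ℤ/59ℤ form a cyclic group of order 58.
As gcd(13, 58) = 1, raising to the 13th power is a bijection on this group: if u^13 ≡ v^13 then (uv^{−1})^13 = 1, and the only element of order dividing gcd(13, 58) = 1 is 1, so u = v.
With φ(0) = 0 this makes φ injective on all of ℤ/59ℤ, hence bijective (finite equal-size domain and codomain). In particular φ is injective.
Since φ is injective, we find the preimage of 33. The inverse of x ↦ x^13 on (ℤ/59ℤ)^× is x ↦ x^9, because 13·9 = 117 = 2·58 + 1 ≡ 1 (mod 58) and x^{58} = 1 for x ≠ 0 (Fermat). So φ⁻¹(33) = 33^9 mod 59.
Repeated squaring mod 59: 33^1 ≡ 33, 33^2 ≡ 33² = 1089 ≡ 27, 33^4 ≡ 27² = 729 ≡ 21, 33^8 ≡ 21² = 441 ≡ 28. Since 9 = 8 + 1, 33^9 ≡ 28·33: 28·33 = 924 ≡ 39. So 33^9 ≡ 39 (mod 59).
Hence φ⁻¹(33) = 39.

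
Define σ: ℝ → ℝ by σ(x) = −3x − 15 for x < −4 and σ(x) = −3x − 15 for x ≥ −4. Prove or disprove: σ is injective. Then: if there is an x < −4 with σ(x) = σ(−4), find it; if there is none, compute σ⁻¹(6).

Both pieces are strictly decreasing (slopes −3 and −3), so each is injective on its own interval.
The left piece maps (−∞, −4) onto (−3, ∞); the right piece maps [−4, ∞) onto (−∞, −3].
These images are disjoint, so no value is attained by both pieces. Therefore σ is injective.
Because the two images are disjoint, no x < −4 has σ(x) = σ(−4), so we compute σ⁻¹(6): 6 lies in (−3, ∞), so solve −3x − 15 = 6: x = (6 + 15)/(−3) = −7.

-7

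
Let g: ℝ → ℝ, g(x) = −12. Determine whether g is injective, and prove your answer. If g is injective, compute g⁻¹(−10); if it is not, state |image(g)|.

g(0) = −12 = g(1) with 0 ≠ 1, so g is not injective.
Since g is not injective, we state |image(g)|: the image of g is {−12}, which has 1 element.

1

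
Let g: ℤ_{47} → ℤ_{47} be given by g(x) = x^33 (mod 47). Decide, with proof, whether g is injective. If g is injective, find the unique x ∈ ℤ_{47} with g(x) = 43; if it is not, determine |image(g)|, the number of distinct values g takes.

19

Since 47 is prime, the nonzero elements of ℤ_{47} form a cyclic group of order 46.
As gcd(33, 46) = 1, raising to the 33rd power is a bijection on this group: if s^33 ≡ t^33 then (st^{−1})^33 = 1, and the only element of order dividing gcd(33, 46) = 1 is 1, so s = t.
With g(0) = 0 this makes g injective on all of ℤ_{47}, hence bijective (finite equal-size domain and codomain). In particular g is injective.
Since g is injective, we find the preimage of 43. The inverse of x ↦ x^33 on (ℤ_{47})^× is x ↦ x^7, because 33·7 = 231 = 5·46 + 1 ≡ 1 (mod 46) and x^{46} = 1 for x ≠ 0 (Fermat). So g⁻¹(43) = 43^7 mod 47.
Repeated squaring mod 47: 43^1 ≡ 43, 43^2 ≡ 43² = 1849 ≡ 16, 43^4 ≡ 16² = 256 ≡ 21. Since 7 = 4 + 2 + 1, 43^7 ≡ 21·16·43: 21·16 = 336 ≡ 7, then 7·43 = 301 ≡ 19. So 43^7 ≡ 19 (mod 47).
Hence g⁻¹(43) = 19.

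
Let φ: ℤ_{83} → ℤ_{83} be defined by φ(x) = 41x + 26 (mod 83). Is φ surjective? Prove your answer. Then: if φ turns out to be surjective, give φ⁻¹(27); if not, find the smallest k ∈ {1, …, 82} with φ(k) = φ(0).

81

Since gcd(41, 83) = 1, 41 is invertible modulo 83. Euclid's algorithm: 83 = 2·41 + 1; back-substituting gives 1 = 81·41 − 40·83, so 41⁻¹ ≡ 81 (mod 83).
For any y ∈ ℤ_{83}, x = 81(y − 26) mod 83 satisfies φ(x) = 41·81(y − 26) + 26 ≡ y (since 41·81 ≡ 1 mod 83). So every y has a preimage.
Hence φ is surjective.
Since φ is surjective, we compute φ⁻¹(27): solve 41x + 26 ≡ 27 (mod 83), i.e. 41x ≡ 1 (mod 83).
Multiplying by 41⁻¹ = 81 gives x ≡ 81·1 = 81 ≡ 81 (mod 83).
Check: φ(81) = 41·81 + 26 = 3347 = 40·83 + 27 ≡ 27 (mod 83).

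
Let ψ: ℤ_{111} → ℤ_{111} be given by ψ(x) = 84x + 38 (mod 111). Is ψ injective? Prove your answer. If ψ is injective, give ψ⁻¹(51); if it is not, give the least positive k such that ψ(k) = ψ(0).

We have gcd(84, 111) = 3 > 1. Taking x_1 = 0 and x_2 = 37: ψ(0) = 38 and ψ(37) = 84·37 + 38 = 3146 ≡ 38 (mod 111).
So ψ(0) = ψ(37) while 0 ≠ 37, thus ψ is not injective.
Since ψ is not injective, we find the least positive k with ψ(k) = ψ(0): this means 84k ≡ 0 (mod 111), i.e. 111 ∣ 84k. Since gcd(84, 111) = 3, dividing through by 3 this holds exactly when 37 ∣ 28k, and as gcd(28, 37) = 1, exactly when 37 ∣ k.
The smallest positive such k is 37.

37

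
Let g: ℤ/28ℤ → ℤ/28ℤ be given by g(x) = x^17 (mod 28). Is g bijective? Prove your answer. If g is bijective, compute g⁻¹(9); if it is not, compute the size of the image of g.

g(0) = 0^17 = 0.
g(14): Repeated squaring mod 28: 14^1 ≡ 14, 14^2 ≡ 14² = 196 ≡ 0, 14^4 ≡ 0² = 0, 14^8 ≡ 0² = 0, 14^16 ≡ 0² = 0. Since 17 = 16 + 1, 14^17 ≡ 0·14: 0·14 = 0. So 14^17 ≡ 0 (mod 28).
So g(0) = g(14) = 0 while 0 ≠ 14, therefore g is not injective, hence not bijective.
Since g is not bijective, we determine |image(g)|. Computing x^17 mod 28 for each x (by repeated squaring, reducing mod 28 at every step), the values g(0), g(1), …, g(27) are: 0, 1, 4, 19, 16, 17, 20, 7, 8, 25, 12, 23, 24, 13, 0, 15, 4, 5, 16, 3, 20, 21, 8, 11, 12, 9, 24, 27.
The distinct values are {0, 1, 3, 4, 5, 7, 8, 9, 11, 12, 13, 15, 16, 17, 19, 20, 21, 23, 24, 25, 27}; there are 21 of them.

21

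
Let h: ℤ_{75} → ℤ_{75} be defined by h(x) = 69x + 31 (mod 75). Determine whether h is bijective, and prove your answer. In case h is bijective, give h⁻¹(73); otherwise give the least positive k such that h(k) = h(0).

We have gcd(69, 75) = 3 > 1. Taking x_1 = 0 and x_2 = 25: h(0) = 31 and h(25) = 69·25 + 31 = 1756 ≡ 31 (mod 75).
So h(0) = h(25) while 0 ≠ 25, thus h is not injective, hence not bijective.
Since h is not bijective, we find the least positive k with h(k) = h(0): this means 69k ≡ 0 (mod 75), i.e. 75 ∣ 69k. Since gcd(69, 75) = 3, dividing through by 3 this holds exactly when 25 ∣ 23k, and as gcd(23, 25) = 1, exactly when 25 ∣ k.
The smallest positive such k is 25.

25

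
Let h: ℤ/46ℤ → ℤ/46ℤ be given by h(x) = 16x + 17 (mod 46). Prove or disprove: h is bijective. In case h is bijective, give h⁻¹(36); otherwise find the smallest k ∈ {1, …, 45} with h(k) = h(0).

23

We have gcd(16, 46) = 2 > 1. Taking a = 0 and b = 23: h(0) = 17 and h(23) = 16·23 + 17 = 385 ≡ 17 (mod 46).
So h(0) = h(23) while 0 ≠ 23, thus h is not injective, hence not bijective.
Since h is not bijective, we find the least positive k with h(k) = h(0): this means 16k ≡ 0 (mod 46), i.e. 46 ∣ 16k. Since gcd(16, 46) = 2, dividing through by 2 this holds exactly when 23 ∣ 8k, and as gcd(8, 23) = 1, exactly when 23 ∣ k.
The smallest positive such k is 23.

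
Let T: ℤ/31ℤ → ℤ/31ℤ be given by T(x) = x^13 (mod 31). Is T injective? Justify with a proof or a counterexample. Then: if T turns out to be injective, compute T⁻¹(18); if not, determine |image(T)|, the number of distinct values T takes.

9

Since 31 is prime, the nonzero elements of ℤ/31ℤ form a cyclic group of order 30.
As gcd(13, 30) = 1, raising to the 13th power is a bijection on this group: if x_1^13 ≡ x_2^13 then (x_1x_2^{−1})^13 = 1, and the only element of order dividing gcd(13, 30) = 1 is 1, so x_1 = x_2.
With T(0) = 0 this makes T injective on all of ℤ/31ℤ, hence bijective (finite equal-size domain and codomain). In particular T is injective.
Since T is injective, we find the preimage of 18. The inverse of x ↦ x^13 on (ℤ/31ℤ)^× is x ↦ x^7, because 13·7 = 91 = 3·30 + 1 ≡ 1 (mod 30) and x^{30} = 1 for x ≠ 0 (Fermat). So T⁻¹(18) = 18^7 mod 31.
Repeated squaring mod 31: 18^1 ≡ 18, 18^2 ≡ 18² = 324 ≡ 14, 18^4 ≡ 14² = 196 ≡ 10. Since 7 = 4 + 2 + 1, 18^7 ≡ 10·14·18: 10·14 = 140 ≡ 16, then 16·18 = 288 ≡ 9. So 18^7 ≡ 9 (mod 31).
Hence T⁻¹(18) = 9.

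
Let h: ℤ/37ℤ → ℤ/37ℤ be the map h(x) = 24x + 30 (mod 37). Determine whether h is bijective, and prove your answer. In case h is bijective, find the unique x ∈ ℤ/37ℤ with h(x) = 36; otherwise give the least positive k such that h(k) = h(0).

28

If h(u) = h(v), then 24u ≡ 24v (mod 37). Because gcd(24, 37) = 1, we may cancel 24 to get u ≡ v (mod 37).
We now compute 24⁻¹ mod 37 explicitly. Euclid's algorithm: 37 = 1·24 + 13, 24 = 1·13 + 11, 13 = 1·11 + 2, 11 = 5·2 + 1; back-substituting gives 1 = 17·24 − 11·37, so 24⁻¹ ≡ 17 (mod 37).
Then y ↦ 17(y − 30) is a two-sided inverse to h, so every y ∈ ℤ/37ℤ has a preimage.
Therefore h is bijective.
Since h is bijective, we compute h⁻¹(36): solve 24x + 30 ≡ 36 (mod 37), i.e. 24x ≡ 6 (mod 37).
Multiplying by 24⁻¹ = 17 gives x ≡ 17·6 = 102 = 2·37 + 28 ≡ 28 (mod 37).
Check: h(28) = 24·28 + 30 = 702 = 18·37 + 36 ≡ 36 (mod 37).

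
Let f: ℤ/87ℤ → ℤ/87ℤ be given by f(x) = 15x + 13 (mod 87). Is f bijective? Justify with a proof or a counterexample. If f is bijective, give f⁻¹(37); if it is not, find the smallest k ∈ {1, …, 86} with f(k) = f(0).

We have gcd(15, 87) = 3 > 1. Taking x_1 = 0 and x_2 = 29: f(0) = 13 and f(29) = 15·29 + 13 = 448 ≡ 13 (mod 87).
So f(0) = f(29) while 0 ≠ 29, so f is not injective, hence not bijective.
Since f is not bijective, we find the least positive k with f(k) = f(0): this means 15k ≡ 0 (mod 87), i.e. 87 ∣ 15k. Since gcd(15, 87) = 3, dividing through by 3 this holds exactly when 29 ∣ 5k, and as gcd(5, 29) = 1, exactly when 29 ∣ k.
The smallest positive such k is 29.

29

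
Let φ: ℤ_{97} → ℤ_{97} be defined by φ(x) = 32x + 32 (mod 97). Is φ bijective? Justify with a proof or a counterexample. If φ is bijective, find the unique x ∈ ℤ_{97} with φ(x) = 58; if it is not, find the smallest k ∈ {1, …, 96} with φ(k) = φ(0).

If φ(u) = φ(v), then 32u ≡ 32v (mod 97). Because gcd(32, 97) = 1, we may cancel 32 to get u ≡ v (mod 97).
We now compute 32⁻¹ mod 97 explicitly. Euclid's algorithm: 97 = 3·32 + 1; back-substituting gives 1 = 94·32 − 31·97, so 32⁻¹ ≡ 94 (mod 97).
For any y ∈ ℤ_{97}, x = 94(y − 32) mod 97 satisfies φ(x) = 32·94(y − 32) + 32 ≡ y (since 32·94 ≡ 1 mod 97). So every y has a preimage.
Therefore φ is bijective.
Since φ is bijective, we compute φ⁻¹(58): solve 32x + 32 ≡ 58 (mod 97), i.e. 32x ≡ 26 (mod 97).
Multiplying by 32⁻¹ = 94 gives x ≡ 94·26 = 2444 = 25·97 + 19 ≡ 19 (mod 97).
Check: φ(19) = 32·19 + 32 = 640 = 6·97 + 58 ≡ 58 (mod 97).

19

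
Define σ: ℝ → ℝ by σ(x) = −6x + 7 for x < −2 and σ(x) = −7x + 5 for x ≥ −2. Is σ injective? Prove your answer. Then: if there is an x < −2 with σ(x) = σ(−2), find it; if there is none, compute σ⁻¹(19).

Both pieces are strictly decreasing (slopes −6 and −7), so each is injective on its own interval.
The left piece maps (−∞, −2) onto (19, ∞); the right piece maps [−2, ∞) onto (−∞, 19].
These images are disjoint, so no value is attained by both pieces. Thus σ is injective.
Because the two images are disjoint, no x < −2 has σ(x) = σ(−2), so we compute σ⁻¹(19): 19 lies in (−∞, 19], so solve −7x + 5 = 19: x = (19 − 5)/(−7) = −2.

-2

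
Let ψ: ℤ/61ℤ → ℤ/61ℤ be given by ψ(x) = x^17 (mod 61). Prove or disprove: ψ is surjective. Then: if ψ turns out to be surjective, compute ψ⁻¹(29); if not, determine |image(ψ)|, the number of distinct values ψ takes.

Since 61 is prime, the nonzero elements of ℤ/61ℤ form a cyclic group of order 60.
As gcd(17, 60) = 1, raising to the 17th power is a bijection on this group: if x_1^17 ≡ x_2^17 then (x_1x_2^{−1})^17 = 1, and the only element of order dividing gcd(17, 60) = 1 is 1, so x_1 = x_2.
With ψ(0) = 0 this makes ψ injective on all of ℤ/61ℤ, hence bijective (finite equal-size domain and codomain). In particular ψ is surjective.
Since ψ is surjective, we find the preimage of 29. The inverse of x ↦ x^17 on (ℤ/61ℤ)^× is x ↦ x^53, because 17·53 = 901 = 15·60 + 1 ≡ 1 (mod 60) and x^{60} = 1 for x ≠ 0 (Fermat). So ψ⁻¹(29) = 29^53 mod 61.
Repeated squaring mod 61: 29^1 ≡ 29, 29^2 ≡ 29² = 841 ≡ 48, 29^4 ≡ 48² = 2304 ≡ 47, 29^8 ≡ 47² = 2209 ≡ 13, 29^16 ≡ 13² = 169 ≡ 47, 29^32 ≡ 47² = 2209 ≡ 13. Since 53 = 32 + 16 + 4 + 1, 29^53 ≡ 13·47·47·29: 13·47 = 611 ≡ 1, then 1·47 = 47, then 47·29 = 1363 ≡ 21. So 29^53 ≡ 21 (mod 61).
Hence ψ⁻¹(29) = 21.

21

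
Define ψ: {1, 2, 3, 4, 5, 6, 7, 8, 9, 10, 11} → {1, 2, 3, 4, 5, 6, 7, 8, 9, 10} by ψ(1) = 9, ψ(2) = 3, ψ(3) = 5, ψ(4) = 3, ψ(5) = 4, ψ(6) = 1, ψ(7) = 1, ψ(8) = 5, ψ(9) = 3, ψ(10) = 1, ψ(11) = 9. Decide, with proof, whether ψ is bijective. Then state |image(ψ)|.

ψ(2) = 3 = ψ(4) with 2 ≠ 4, so ψ is not injective, hence not bijective.
The image of ψ is {1, 3, 4, 5, 9}, which has 5 elements.

5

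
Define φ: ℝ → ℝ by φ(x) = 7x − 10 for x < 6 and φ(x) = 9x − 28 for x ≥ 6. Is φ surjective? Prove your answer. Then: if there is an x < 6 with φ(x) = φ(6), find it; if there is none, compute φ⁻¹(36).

36/7

Both pieces are strictly increasing (slopes 7 and 9), so each is injective on its own interval.
The left piece maps (−∞, 6) onto (−∞, 32); the right piece maps [6, ∞) onto [26, ∞).
The union (−∞, 32) ∪ [26, ∞) covers ℝ, so φ is surjective.
For the follow-up: the images overlap, so an x < 6 with φ(x) = φ(6) exists. φ(6) = 26; solving 7x − 10 = 26 for x < 6 gives x = (26 + 10)/7 = 36/7.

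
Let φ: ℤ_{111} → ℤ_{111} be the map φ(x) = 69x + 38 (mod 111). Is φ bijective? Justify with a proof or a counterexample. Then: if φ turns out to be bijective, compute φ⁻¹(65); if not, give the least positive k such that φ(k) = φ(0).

37

We have gcd(69, 111) = 3 > 1. Taking x_1 = 0 and x_2 = 37: φ(0) = 38 and φ(37) = 69·37 + 38 = 2591 ≡ 38 (mod 111).
So φ(0) = φ(37) while 0 ≠ 37, thus φ is not injective, hence not bijective.
Since φ is not bijective, we find the least positive k with φ(k) = φ(0): this means 69k ≡ 0 (mod 111), i.e. 111 ∣ 69k. Since gcd(69, 111) = 3, dividing through by 3 this holds exactly when 37 ∣ 23k, and as gcd(23, 37) = 1, exactly when 37 ∣ k.
The smallest positive such k is 37.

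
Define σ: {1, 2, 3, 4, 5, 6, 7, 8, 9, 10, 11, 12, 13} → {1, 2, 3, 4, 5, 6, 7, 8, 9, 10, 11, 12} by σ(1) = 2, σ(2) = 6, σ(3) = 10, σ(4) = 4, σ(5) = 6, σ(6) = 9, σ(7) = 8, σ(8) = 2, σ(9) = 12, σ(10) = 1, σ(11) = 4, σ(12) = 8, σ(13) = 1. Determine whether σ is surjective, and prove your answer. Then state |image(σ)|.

No element maps to 3, so σ is not surjective.
The image of σ is {1, 2, 4, 6, 8, 9, 10, 12}, which has 8 elements.

8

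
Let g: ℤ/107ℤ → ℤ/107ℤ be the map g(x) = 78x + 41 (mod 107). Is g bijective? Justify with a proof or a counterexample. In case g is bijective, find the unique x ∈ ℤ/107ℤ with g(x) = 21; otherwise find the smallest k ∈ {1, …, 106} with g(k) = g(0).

104

Recall: g is injective if g(u) = g(v) implies u = v.
Suppose g(u) = g(v) in ℤ/107ℤ. Then 78u + 41 ≡ 78v + 41 (mod 107), hence 78(u − v) ≡ 0 (mod 107).
Since gcd(78, 107) = 1, 78 is invertible modulo 107, hence u − v ≡ 0 (mod 107), i.e. u = v.
We now compute 78⁻¹ mod 107 explicitly. Euclid's algorithm: 107 = 1·78 + 29, 78 = 2·29 + 20, 29 = 1·20 + 9, 20 = 2·9 + 2, 9 = 4·2 + 1; back-substituting gives 1 = 59·78 − 43·107, so 78⁻¹ ≡ 59 (mod 107).
Then y ↦ 59(y − 41) is a two-sided inverse to g, so every y ∈ ℤ/107ℤ has a preimage.
So g is bijective.
Since g is bijective, we find g⁻¹(21): we need 78x ≡ 21 − 41 ≡ 87 (mod 107). Using 78⁻¹ = 59: x ≡ 59·87 = 5133 = 47·107 + 104, so x = 104.
Check: g(104) = 78·104 + 41 = 8153 = 76·107 + 21 ≡ 21 (mod 107).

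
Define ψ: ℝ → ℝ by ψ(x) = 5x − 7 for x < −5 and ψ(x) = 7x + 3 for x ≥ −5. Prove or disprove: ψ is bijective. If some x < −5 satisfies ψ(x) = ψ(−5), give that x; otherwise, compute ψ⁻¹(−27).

Both pieces are strictly increasing (slopes 5 and 7), so each is injective on its own interval.
The left piece maps (−∞, −5) onto (−∞, −32); the right piece maps [−5, ∞) onto [−32, ∞).
Since −32 = −32, the images partition ℝ: ψ is injective and surjective, hence bijective.
Because the two images are disjoint, no x < −5 has ψ(x) = ψ(−5), so we compute ψ⁻¹(−27): −27 lies in [−32, ∞), so solve 7x + 3 = −27: x = (−27 − 3)/7 = −30/7.

-30/7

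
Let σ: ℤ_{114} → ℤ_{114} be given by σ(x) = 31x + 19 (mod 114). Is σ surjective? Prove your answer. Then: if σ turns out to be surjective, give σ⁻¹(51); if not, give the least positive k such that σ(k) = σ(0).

104

Recall: surjectivity means every element of the codomain has a preimage under σ.
Since gcd(31, 114) = 1, 31 is invertible modulo 114. Euclid's algorithm: 114 = 3·31 + 21, 31 = 1·21 + 10, 21 = 2·10 + 1; back-substituting gives 1 = 103·31 − 28·114, so 31⁻¹ ≡ 103 (mod 114).
For any y ∈ ℤ_{114}, x = 103(y − 19) mod 114 satisfies σ(x) = 31·103(y − 19) + 19 ≡ y (since 31·103 ≡ 1 mod 114). So every y has a preimage.
Hence σ is surjective.
Since σ is surjective, we compute σ⁻¹(51): solve 31x + 19 ≡ 51 (mod 114), i.e. 31x ≡ 32 (mod 114).
Multiplying by 31⁻¹ = 103 gives x ≡ 103·32 = 3296 = 28·114 + 104 ≡ 104 (mod 114).
Check: σ(104) = 31·104 + 19 = 3243 = 28·114 + 51 ≡ 51 (mod 114).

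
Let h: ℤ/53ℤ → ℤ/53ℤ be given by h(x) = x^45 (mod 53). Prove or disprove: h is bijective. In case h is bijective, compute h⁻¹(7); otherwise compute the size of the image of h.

Since 53 is prime, the nonzero elements of ℤ/53ℤ form a cyclic group of order 52.
As gcd(45, 52) = 1, raising to the 45th power is a bijection on this group: if u^45 ≡ v^45 then (uv^{−1})^45 = 1, and the only element of order dividing gcd(45, 52) = 1 is 1, so u = v.
With h(0) = 0 this makes h injective on all of ℤ/53ℤ, hence bijective (finite equal-size domain and codomain). In particular h is bijective.
Since h is bijective, we find the preimage of 7. The inverse of x ↦ x^45 on (ℤ/53ℤ)^× is x ↦ x^37, because 45·37 = 1665 = 32·52 + 1 ≡ 1 (mod 52) and x^{52} = 1 for x ≠ 0 (Fermat). So h⁻¹(7) = 7^37 mod 53.
Repeated squaring mod 53: 7^1 ≡ 7, 7^2 ≡ 7² = 49, 7^4 ≡ 49² = 2401 ≡ 16, 7^8 ≡ 16² = 256 ≡ 44, 7^16 ≡ 44² = 1936 ≡ 28, 7^32 ≡ 28² = 784 ≡ 42. Since 37 = 32 + 4 + 1, 7^37 ≡ 42·16·7: 42·16 = 672 ≡ 36, then 36·7 = 252 ≡ 40. So 7^37 ≡ 40 (mod 53).
Hence h⁻¹(7) = 40.

40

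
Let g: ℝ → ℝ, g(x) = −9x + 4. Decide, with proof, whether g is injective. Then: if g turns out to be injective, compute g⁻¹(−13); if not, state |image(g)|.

Suppose g(u) = g(v). Then −9u + 4 = −9v + 4, so −9u = −9v, hence u = v.
Thus g is injective.
Since g is injective, we compute g⁻¹(−13) = (−13 − 4)/(−9) = 17/9.

17/9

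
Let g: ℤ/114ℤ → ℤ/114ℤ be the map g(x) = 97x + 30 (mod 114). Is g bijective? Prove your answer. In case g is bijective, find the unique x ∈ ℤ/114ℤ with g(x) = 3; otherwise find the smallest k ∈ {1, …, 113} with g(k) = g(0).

By definition, g is injective when g(x_1) = g(x_2) forces x_1 = x_2.
If g(x_1) = g(x_2), then 97x_1 ≡ 97x_2 (mod 114). Because gcd(97, 114) = 1, we may cancel 97 to get x_1 ≡ x_2 (mod 114).
We now compute 97⁻¹ mod 114 explicitly. Euclid's algorithm: 114 = 1·97 + 17, 97 = 5·17 + 12, 17 = 1·12 + 5, 12 = 2·5 + 2, 5 = 2·2 + 1; back-substituting gives 1 = 67·97 − 57·114, so 97⁻¹ ≡ 67 (mod 114).
Then y ↦ 67(y − 30) is a two-sided inverse to g, so every y ∈ ℤ/114ℤ has a preimage.
Hence g is bijective.
Since g is bijective, we compute g⁻¹(3): solve 97x + 30 ≡ 3 (mod 114), i.e. 97x ≡ 87 (mod 114).
Multiplying by 97⁻¹ = 67 gives x ≡ 67·87 = 5829 = 51·114 + 15 ≡ 15 (mod 114).
Check: g(15) = 97·15 + 30 = 1485 = 13·114 + 3 ≡ 3 (mod 114).

15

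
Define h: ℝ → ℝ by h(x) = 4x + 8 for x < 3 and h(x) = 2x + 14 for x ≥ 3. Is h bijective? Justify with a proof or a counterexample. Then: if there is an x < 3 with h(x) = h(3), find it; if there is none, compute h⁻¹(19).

11/4

Both pieces are strictly increasing (slopes 4 and 2), so each is injective on its own interval.
The left piece maps (−∞, 3) onto (−∞, 20); the right piece maps [3, ∞) onto [20, ∞).
Since 20 = 20, the images partition ℝ: h is injective and surjective, hence bijective.
Because the two images are disjoint, no x < 3 has h(x) = h(3), so we compute h⁻¹(19): 19 lies in (−∞, 20), so solve 4x + 8 = 19: x = (19 − 8)/4 = 11/4.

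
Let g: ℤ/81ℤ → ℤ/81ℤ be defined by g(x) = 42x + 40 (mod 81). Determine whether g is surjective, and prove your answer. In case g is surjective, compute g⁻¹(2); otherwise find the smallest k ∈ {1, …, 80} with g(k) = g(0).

Since gcd(42, 81) = 3, we have 42x ≡ 0 (mod 3) for all x, so g(x) ≡ 1 (mod 3).
But 0 ≢ 1 (mod 3), so 0 ∈ ℤ/81ℤ has no preimage. Therefore g is not surjective.
Since g is not surjective, we find the least positive k with g(k) = g(0): this means 42k ≡ 0 (mod 81), i.e. 81 ∣ 42k. Since gcd(42, 81) = 3, dividing through by 3 this holds exactly when 27 ∣ 14k, and as gcd(14, 27) = 1, exactly when 27 ∣ k.
The smallest positive such k is 27.

27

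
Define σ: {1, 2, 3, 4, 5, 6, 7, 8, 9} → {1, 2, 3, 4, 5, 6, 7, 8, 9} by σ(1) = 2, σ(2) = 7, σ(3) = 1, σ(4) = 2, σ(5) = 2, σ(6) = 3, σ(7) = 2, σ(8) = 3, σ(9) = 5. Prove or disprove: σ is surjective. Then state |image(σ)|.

No element maps to 4, so σ is not surjective.
The image of σ is {1, 2, 3, 5, 7}, which has 5 elements.

5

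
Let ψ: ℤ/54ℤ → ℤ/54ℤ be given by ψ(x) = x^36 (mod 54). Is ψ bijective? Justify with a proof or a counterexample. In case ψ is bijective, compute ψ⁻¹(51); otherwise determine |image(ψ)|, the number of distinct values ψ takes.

ψ(2): Repeated squaring mod 54: 2^1 ≡ 2, 2^2 ≡ 2² = 4, 2^4 ≡ 4² = 16, 2^8 ≡ 16² = 256 ≡ 40, 2^16 ≡ 40² = 1600 ≡ 34, 2^32 ≡ 34² = 1156 ≡ 22. Since 36 = 32 + 4, 2^36 ≡ 22·16: 22·16 = 352 ≡ 28. So 2^36 ≡ 28 (mod 54).
ψ(4): Repeated squaring mod 54: 4^1 ≡ 4, 4^2 ≡ 4² = 16, 4^4 ≡ 16² = 256 ≡ 40, 4^8 ≡ 40² = 1600 ≡ 34, 4^16 ≡ 34² = 1156 ≡ 22, 4^32 ≡ 22² = 484 ≡ 52. Since 36 = 32 + 4, 4^36 ≡ 52·40: 52·40 = 2080 ≡ 28. So 4^36 ≡ 28 (mod 54).
So ψ(2) = ψ(4) = 28 while 2 ≠ 4, therefore ψ is not injective, hence not bijective.
Since ψ is not bijective, we determine |image(ψ)|. Computing x^36 mod 54 for each x (by repeated squaring, reducing mod 54 at every step), the values ψ(0), ψ(1), …, ψ(53) are: 0, 1, 28, 27, 28, 1, 0, 1, 28, 27, 28, 1, 0, 1, 28, 27, 28, 1, 0, 1, 28, 27, 28, 1, 0, 1, 28, 27, 28, 1, 0, 1, 28, 27, 28, 1, 0, 1, 28, 27, 28, 1, 0, 1, 28, 27, 28, 1, 0, 1, 28, 27, 28, 1.
The distinct values are {0, 1, 27, 28}; there are 4 of them.

4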